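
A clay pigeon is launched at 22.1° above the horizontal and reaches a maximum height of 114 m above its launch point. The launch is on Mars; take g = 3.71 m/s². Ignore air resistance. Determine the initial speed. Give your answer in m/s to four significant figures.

77.30 m/s

At the peak v_y = 0, so v_y0 = √(2gH) = √(2 × 3.71 × 114) = 29.08 m/s.
v_y0 = v₀ sin θ ⇒ v₀ = 29.08 / sin 22.1° = 77.30 m/s.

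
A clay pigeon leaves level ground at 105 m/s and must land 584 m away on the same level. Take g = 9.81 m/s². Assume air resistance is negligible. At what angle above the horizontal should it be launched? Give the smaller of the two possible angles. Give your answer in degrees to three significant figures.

From R = (v₀²/g) sin 2θ: sin 2θ = 9.81 × 584 / 11025 = 0.5196.
2θ = 31.31° or 180° − 31.31° = 148.7°, so θ = 15.65° or 74.35°.
The smaller angle is 15.65°.

15.7°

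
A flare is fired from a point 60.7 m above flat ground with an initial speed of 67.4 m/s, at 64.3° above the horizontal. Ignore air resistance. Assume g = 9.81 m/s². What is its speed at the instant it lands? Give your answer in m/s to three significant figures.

Resolve: vₓ = 67.40 cos 64.3° = 29.23 m/s and v_y0 = 67.40 sin 64.3° = 60.73 m/s.
With up positive and y = 0 at the ground: y(t) = 60.7 + (60.73) t − 4.905 t². Setting y = 0 and taking the positive root: t = [60.73 + √(60.73² + 2·9.81·60.7)] / 9.81 = (60.73 + 69.85) / 9.81 = 13.31 s.
Vertical velocity at impact: v_y = v_y0 − g t = 60.73 − 9.81 × 13.31 = −69.85 m/s.
Speed: |v| = √(vₓ² + v_y²) = √(29.23² + 69.85²) = 75.72 m/s.

75.7 m/s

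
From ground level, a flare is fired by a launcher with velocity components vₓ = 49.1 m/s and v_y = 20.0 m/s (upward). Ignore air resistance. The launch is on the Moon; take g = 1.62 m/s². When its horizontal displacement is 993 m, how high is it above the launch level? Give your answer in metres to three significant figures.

73.2 m

Time to reach x = 993 m: t = x/vₓ = 993/49.10 = 20.22 s.
Height: y = v_y0 t − ½ g t² = 20.00 × 20.22 − 0.8100 × 20.22² = 404.5 − 331.3 = 73.18 m.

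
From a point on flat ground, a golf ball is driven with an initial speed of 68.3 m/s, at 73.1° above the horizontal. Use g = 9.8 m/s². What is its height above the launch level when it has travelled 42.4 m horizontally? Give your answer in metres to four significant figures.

117.2 m

Horizontal component vₓ = 68.30 cos 73.1° = 19.85 m/s; vertical v_y0 = 68.30 sin 73.1° = 65.35 m/s.
Time to reach x = 42.4 m: t = x/vₓ = 42.4/19.85 = 2.135 s.
Height: y = v_y0 t − ½ g t² = 65.35 × 2.135 − 4.900 × 2.135² = 139.6 − 22.35 = 117.2 m.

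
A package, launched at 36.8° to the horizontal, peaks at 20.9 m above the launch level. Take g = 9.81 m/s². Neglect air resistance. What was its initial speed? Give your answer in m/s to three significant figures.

33.8 m/s

At the peak v_y = 0, so v_y0 = √(2gH) = √(2 × 9.81 × 20.9) = 20.25 m/s.
v_y0 = v₀ sin θ ⇒ v₀ = 20.25 / sin 36.8° = 33.80 m/s.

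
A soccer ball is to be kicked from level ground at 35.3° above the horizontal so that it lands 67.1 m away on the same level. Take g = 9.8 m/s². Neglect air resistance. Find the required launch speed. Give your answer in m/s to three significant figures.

Level-ground range: R = v₀² sin(2θ)/g, so v₀ = √(gR / sin 2θ).
v₀ = √(9.80 × 67.1 / sin 70.60°) = √(657.6 / 0.9432) = √697.16 = 26.40 m/s.

26.4 m/s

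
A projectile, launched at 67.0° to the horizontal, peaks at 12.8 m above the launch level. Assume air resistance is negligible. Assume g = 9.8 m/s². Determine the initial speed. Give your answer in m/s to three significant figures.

At the peak v_y = 0, so v_y0 = √(2gH) = √(2 × 9.80 × 12.8) = 15.84 m/s.
v_y0 = v₀ sin θ ⇒ v₀ = 15.84 / sin 67.0° = 17.21 m/s.

17.2 m/s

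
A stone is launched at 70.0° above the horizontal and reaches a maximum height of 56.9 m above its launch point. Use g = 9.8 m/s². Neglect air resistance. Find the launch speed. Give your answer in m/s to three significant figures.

35.5 m/s

At the peak v_y = 0, so v_y0 = √(2gH) = √(2 × 9.80 × 56.9) = 33.40 m/s.
v_y0 = v₀ sin θ ⇒ v₀ = 33.40 / sin 70.0° = 35.54 m/s.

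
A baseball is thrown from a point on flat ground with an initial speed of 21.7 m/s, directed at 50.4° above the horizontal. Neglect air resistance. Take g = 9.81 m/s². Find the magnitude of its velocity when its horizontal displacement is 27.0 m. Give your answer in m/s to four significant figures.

vₓ = 21.70 cos 50.4° = 13.83 m/s; v_y0 = 21.70 sin 50.4° = 16.72 m/s.
At x = 27.0 m, t = x/vₓ = 27.0/13.83 = 1.952 s.
Vertical velocity there: v_y = v_y0 − g t = 16.72 − 9.81 × 1.952 = −2.429 m/s.
Speed: √(vₓ² + v_y²) = √(13.83² + 2.429²) = 14.04 m/s.

14.04 m/s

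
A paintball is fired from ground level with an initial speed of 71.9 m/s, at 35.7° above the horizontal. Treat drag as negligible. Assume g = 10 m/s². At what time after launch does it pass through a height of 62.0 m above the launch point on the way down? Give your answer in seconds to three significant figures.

6.48 s

Horizontal component vₓ = 71.90 cos 35.7° = 58.39 m/s; vertical v_y0 = 71.90 sin 35.7° = 41.96 m/s.
Require v_y0 t − ½ g t² = 62.0, i.e. 5.000 t² − 41.96 t + 62.0 = 0.
Quadratic formula: t = (41.96 ± √520.36) / 10.0 = (41.96 ± 22.81) / 10.0 → t = 1.915 s or 6.477 s.
The descending-branch root is 6.477 s.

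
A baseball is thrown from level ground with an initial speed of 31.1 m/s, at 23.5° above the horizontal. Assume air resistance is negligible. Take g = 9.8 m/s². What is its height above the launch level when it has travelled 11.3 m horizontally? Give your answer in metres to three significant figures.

Resolve: vₓ = 31.10 cos 23.5° = 28.52 m/s and v_y0 = 31.10 sin 23.5° = 12.40 m/s.
At x = 11.3 m, t = x/vₓ = 11.3/28.52 = 0.3962 s.
Height: y = v_y0 t − ½ g t² = 12.40 × 0.3962 − 4.900 × 0.3962² = 4.913 − 0.7692 = 4.144 m.

4.14 m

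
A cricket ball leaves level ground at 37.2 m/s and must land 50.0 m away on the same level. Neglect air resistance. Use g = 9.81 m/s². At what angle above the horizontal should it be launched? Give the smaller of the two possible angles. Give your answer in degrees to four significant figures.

10.38°

Level-ground range R = v₀² sin(2θ)/g ⇒ sin(2θ) = gR/v₀² = 9.81 × 50.0 / 37.2² = 0.3544.
2θ = 20.76° or 180° − 20.76° = 159.2°, so θ = 10.38° or 79.62°.
The smaller angle is 10.38°.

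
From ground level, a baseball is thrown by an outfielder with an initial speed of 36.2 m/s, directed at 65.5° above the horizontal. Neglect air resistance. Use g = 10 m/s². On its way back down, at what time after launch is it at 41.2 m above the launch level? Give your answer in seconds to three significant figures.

4.91 s

Resolve: vₓ = 36.20 cos 65.5° = 15.01 m/s and v_y0 = 36.20 sin 65.5° = 32.94 m/s.
Set y = v_y0 t − ½ g t² = 41.2: 5.000 t² − 32.94 t + 41.2 = 0.
t = [32.94 ± √(32.94² − 2·10.0·41.2)] / 10.0 = (32.94 ± 16.16) / 10.0, so t = 1.678 s or t = 4.910 s.
The descending-branch root is 4.910 s.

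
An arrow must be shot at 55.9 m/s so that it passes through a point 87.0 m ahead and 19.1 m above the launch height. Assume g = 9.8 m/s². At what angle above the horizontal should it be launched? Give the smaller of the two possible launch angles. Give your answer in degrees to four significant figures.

Trajectory: y = x tanθ − g x² (1 + tan²θ)/(2v₀²). With x = 87.0, y = 19.1, v₀ = 55.9, g = 9.80:
11.87 tan²θ − 87.0 tanθ + (30.97) = 0.
tanθ = [87.0 ± √(87.0² − 4 × 11.87 × (30.97))] / (2 × 11.87) = (87.0 ± 78.09) / 23.74, giving tanθ = 0.3752 or 6.955.
θ = 20.56° or 81.82°; the smaller is 20.56°.

20.56°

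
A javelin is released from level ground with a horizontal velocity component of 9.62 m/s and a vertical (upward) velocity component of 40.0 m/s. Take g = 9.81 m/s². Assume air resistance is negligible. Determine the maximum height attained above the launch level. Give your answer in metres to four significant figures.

Maximum height: H = v_y0² / (2g) = 40.00² / (2 × 9.81) = 81.55 m.

81.55 m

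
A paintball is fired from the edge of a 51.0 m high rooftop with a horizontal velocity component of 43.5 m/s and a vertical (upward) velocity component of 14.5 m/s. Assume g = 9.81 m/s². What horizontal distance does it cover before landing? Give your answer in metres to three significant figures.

219 m

Vertical motion (up positive, ground at y = 0): 4.905 t² − (14.50) t − 51.0 = 0, so t = (14.50 + √(14.50² + 2·9.81·51.0)) / 9.81 = (14.50 + 34.80) / 9.81 = 5.025 s.
Horizontal distance: R = vₓ t = 43.50 × 5.025 = 218.6 m.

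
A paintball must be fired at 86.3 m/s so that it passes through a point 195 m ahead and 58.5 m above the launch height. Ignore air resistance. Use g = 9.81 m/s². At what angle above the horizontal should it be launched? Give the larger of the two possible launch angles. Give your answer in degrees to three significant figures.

82.2°

Trajectory: y = x tanθ − g x² (1 + tan²θ)/(2v₀²). With x = 195, y = 58.5, v₀ = 86.3, g = 9.81:
25.04 tan²θ − 195 tanθ + (83.54) = 0.
tanθ = [195 ± √(195² − 4 × 25.04 × (83.54))] / (2 × 25.04) = (195 ± 172.2) / 50.09, giving tanθ = 0.4550 or 7.332.
θ = 24.47° or 82.23°; the larger is 82.23°.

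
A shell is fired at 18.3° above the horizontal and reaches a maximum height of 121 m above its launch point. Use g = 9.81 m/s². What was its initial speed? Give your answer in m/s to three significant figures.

155 m/s

At the peak v_y = 0, so v_y0 = √(2gH) = √(2 × 9.81 × 121) = 48.72 m/s.
v_y0 = v₀ sin θ ⇒ v₀ = 48.72 / sin 18.3° = 155.2 m/s.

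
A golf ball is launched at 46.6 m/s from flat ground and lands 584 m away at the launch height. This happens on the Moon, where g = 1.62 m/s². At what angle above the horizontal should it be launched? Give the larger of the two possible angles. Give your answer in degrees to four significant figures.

77.09°

Level-ground range R = v₀² sin(2θ)/g ⇒ sin(2θ) = gR/v₀² = 1.62 × 584 / 46.6² = 0.4357.
2θ = 25.83° or 180° − 25.83° = 154.2°, so θ = 12.91° or 77.09°.
The larger angle is 77.09°.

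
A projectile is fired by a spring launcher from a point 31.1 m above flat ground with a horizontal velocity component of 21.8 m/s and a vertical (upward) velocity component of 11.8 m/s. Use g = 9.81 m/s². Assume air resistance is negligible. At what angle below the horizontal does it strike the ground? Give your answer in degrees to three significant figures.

Vertical motion (up positive, ground at y = 0): 4.905 t² − (11.80) t − 31.1 = 0, so t = (11.80 + √(11.80² + 2·9.81·31.1)) / 9.81 = (11.80 + 27.38) / 9.81 = 3.993 s.
At impact: v_y = v_y0 − g t = −27.38 m/s; vₓ = 21.80 m/s.
Angle below horizontal: arctan(|v_y|/vₓ) = arctan(27.38/21.80) = 51.47°.

51.5°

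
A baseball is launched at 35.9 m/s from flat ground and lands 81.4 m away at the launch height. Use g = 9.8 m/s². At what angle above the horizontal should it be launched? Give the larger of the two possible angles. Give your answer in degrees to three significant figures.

70.9°

From R = (v₀²/g) sin 2θ: sin 2θ = 9.80 × 81.4 / 1288.8 = 0.6190.
2θ = 38.24° or 180° − 38.24° = 141.8°, so θ = 19.12° or 70.88°.
The larger angle is 70.88°.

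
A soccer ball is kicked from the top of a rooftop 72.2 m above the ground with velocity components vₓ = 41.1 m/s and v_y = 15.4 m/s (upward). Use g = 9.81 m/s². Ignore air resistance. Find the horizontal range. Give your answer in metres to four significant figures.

234.9 m

The projectile lands when y = 72.2 + (15.40) t − ½·9.81·t² = 0. Positive root: t = (15.40 + √(15.40² + 2·9.81·72.2)) / 9.81 = (15.40 + 40.67) / 9.81 = 5.715 s.
Horizontal distance: R = vₓ t = 41.10 × 5.715 = 234.9 m.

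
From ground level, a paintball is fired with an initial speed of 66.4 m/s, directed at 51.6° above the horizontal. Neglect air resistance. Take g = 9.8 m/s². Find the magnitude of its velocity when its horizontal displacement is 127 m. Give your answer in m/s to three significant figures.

46.7 m/s

Resolve: vₓ = 66.40 cos 51.6° = 41.24 m/s and v_y0 = 66.40 sin 51.6° = 52.04 m/s.
x = vₓ t ⇒ t = 127/41.24 = 3.079 s.
Vertical velocity there: v_y = v_y0 − g t = 52.04 − 9.80 × 3.079 = 21.86 m/s.
Speed: √(vₓ² + v_y²) = √(41.24² + 21.86²) = 46.68 m/s.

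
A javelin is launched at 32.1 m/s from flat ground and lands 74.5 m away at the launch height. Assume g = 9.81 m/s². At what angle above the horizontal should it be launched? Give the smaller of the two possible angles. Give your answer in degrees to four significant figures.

From R = (v₀²/g) sin 2θ: sin 2θ = 9.81 × 74.5 / 1030.4 = 0.7093.
2θ = 45.18° or 180° − 45.18° = 134.8°, so θ = 22.59° or 67.41°.
The smaller angle is 22.59°.

22.59°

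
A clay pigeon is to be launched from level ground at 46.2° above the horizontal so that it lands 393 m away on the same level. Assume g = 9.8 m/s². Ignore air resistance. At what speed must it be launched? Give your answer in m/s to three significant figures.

On level ground R = v₀² sin 2θ / g ⇒ v₀ = √(gR / sin 2θ).
v₀ = √(9.80 × 393 / sin 92.40°) = √(3851 / 0.9991) = √3854.8 = 62.09 m/s.

62.1 m/s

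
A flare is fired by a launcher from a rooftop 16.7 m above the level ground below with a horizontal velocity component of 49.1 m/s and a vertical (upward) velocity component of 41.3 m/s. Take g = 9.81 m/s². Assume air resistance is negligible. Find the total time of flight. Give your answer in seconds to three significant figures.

8.81 s

Vertical motion (up positive, ground at y = 0): 4.905 t² − (41.30) t − 16.7 = 0, so t = (41.30 + √(41.30² + 2·9.81·16.7)) / 9.81 = (41.30 + 45.09) / 9.81 = 8.807 s.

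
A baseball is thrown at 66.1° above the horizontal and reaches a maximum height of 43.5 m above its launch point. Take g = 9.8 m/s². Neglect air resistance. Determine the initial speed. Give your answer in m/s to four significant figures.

31.94 m/s

At the peak v_y = 0, so v_y0 = √(2gH) = √(2 × 9.80 × 43.5) = 29.20 m/s.
v_y0 = v₀ sin θ ⇒ v₀ = 29.20 / sin 66.1° = 31.94 m/s.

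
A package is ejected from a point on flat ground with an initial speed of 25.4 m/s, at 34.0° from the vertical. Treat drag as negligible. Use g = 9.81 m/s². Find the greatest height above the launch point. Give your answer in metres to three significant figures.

vₓ = 25.40 sin 34.0° = 14.20 m/s; v_y0 = 25.40 cos 34.0° = 21.06 m/s.
Maximum height: H = v_y0² / (2g) = 21.06² / (2 × 9.81) = 22.60 m.

22.6 m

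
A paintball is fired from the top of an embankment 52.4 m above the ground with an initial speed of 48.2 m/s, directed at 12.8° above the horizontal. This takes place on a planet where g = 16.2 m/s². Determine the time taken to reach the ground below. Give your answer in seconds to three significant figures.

Components: vₓ = 48.20 cos 12.8° = 47.00 m/s, v_y0 = 48.20 sin 12.8° = 10.68 m/s.
Vertical motion (up positive, ground at y = 0): 8.100 t² − (10.68) t − 52.4 = 0, so t = (10.68 + √(10.68² + 2·16.2·52.4)) / 16.2 = (10.68 + 42.57) / 16.2 = 3.287 s.

3.29 s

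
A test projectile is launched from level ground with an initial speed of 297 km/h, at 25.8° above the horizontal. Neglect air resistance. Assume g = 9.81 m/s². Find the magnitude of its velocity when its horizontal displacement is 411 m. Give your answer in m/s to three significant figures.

Convert: 297 km/h = 297/3.6 = 82.50 m/s.
vₓ = 82.50 cos 25.8° = 74.28 m/s; v_y0 = 82.50 sin 25.8° = 35.91 m/s.
Time to reach x = 411 m: t = x/vₓ = 411/74.28 = 5.533 s.
Vertical velocity there: v_y = v_y0 − g t = 35.91 − 9.81 × 5.533 = −18.38 m/s.
Speed: √(vₓ² + v_y²) = √(74.28² + 18.38²) = 76.52 m/s.

76.5 m/s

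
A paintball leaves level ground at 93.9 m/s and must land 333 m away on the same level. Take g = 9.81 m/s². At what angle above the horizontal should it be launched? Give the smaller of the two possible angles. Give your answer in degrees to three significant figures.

R = v₀² sin 2θ / g gives sin 2θ = gR/v₀² = 9.81·333/93.9² = 0.3705.
2θ = 21.75° or 180° − 21.75° = 158.3°, so θ = 10.87° or 79.13°.
The smaller angle is 10.87°.

10.9°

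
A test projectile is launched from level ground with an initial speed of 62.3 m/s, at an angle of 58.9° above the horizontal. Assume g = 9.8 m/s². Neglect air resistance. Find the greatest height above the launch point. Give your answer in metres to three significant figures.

vₓ = 62.30 cos 58.9° = 32.18 m/s; v_y0 = 62.30 sin 58.9° = 53.35 m/s.
Maximum height: H = v_y0² / (2g) = 53.35² / (2 × 9.80) = 145.2 m.

145 m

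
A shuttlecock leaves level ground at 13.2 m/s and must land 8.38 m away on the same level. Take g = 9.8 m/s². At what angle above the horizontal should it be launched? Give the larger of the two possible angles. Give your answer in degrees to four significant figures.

75.94°

Level-ground range R = v₀² sin(2θ)/g ⇒ sin(2θ) = gR/v₀² = 9.80 × 8.38 / 13.2² = 0.4713.
2θ = 28.12° or 180° − 28.12° = 151.9°, so θ = 14.06° or 75.94°.
The larger angle is 75.94°.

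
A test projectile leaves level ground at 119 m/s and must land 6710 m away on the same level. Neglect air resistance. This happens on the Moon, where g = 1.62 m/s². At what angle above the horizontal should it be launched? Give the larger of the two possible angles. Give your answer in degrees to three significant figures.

Level-ground range R = v₀² sin(2θ)/g ⇒ sin(2θ) = gR/v₀² = 1.62 × 6710 / 119² = 0.7676.
2θ = 50.14° or 180° − 50.14° = 129.9°, so θ = 25.07° or 64.93°.
The larger angle is 64.93°.

64.9°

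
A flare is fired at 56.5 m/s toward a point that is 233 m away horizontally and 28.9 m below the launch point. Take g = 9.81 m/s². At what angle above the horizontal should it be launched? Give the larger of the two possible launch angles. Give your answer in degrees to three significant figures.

68.5°

Trajectory: y = x tanθ − g x² (1 + tan²θ)/(2v₀²). With x = 233, y = −28.9, v₀ = 56.5, g = 9.81:
83.42 tan²θ − 233 tanθ + (54.52) = 0.
tanθ = [233 ± √(233² − 4 × 83.42 × (54.52))] / (2 × 83.42) = (233 ± 190.0) / 166.8, giving tanθ = 0.2578 or 2.535.
θ = 14.45° or 68.48°; the larger is 68.48°.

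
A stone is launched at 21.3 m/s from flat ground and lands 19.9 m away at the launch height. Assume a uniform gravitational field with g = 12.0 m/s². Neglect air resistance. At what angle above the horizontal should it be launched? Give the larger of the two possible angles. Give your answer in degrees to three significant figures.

From R = (v₀²/g) sin 2θ: sin 2θ = 12.0 × 19.9 / 453.69 = 0.5264.
2θ = 31.76° or 180° − 31.76° = 148.2°, so θ = 15.88° or 74.12°.
The larger angle is 74.12°.

74.1°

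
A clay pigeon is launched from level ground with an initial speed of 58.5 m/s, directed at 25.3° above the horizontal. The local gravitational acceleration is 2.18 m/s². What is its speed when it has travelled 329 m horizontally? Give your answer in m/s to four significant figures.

54.11 m/s

Horizontal component vₓ = 58.50 cos 25.3° = 52.89 m/s; vertical v_y0 = 58.50 sin 25.3° = 25.00 m/s.
At x = 329 m, t = x/vₓ = 329/52.89 = 6.221 s.
Vertical velocity there: v_y = v_y0 − g t = 25.00 − 2.18 × 6.221 = 11.44 m/s.
Speed: √(vₓ² + v_y²) = √(52.89² + 11.44²) = 54.11 m/s.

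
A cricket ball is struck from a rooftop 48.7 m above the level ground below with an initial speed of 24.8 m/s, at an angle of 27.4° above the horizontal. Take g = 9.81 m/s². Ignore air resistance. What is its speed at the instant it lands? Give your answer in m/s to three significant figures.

39.6 m/s

vₓ = 24.80 cos 27.4° = 22.02 m/s; v_y0 = 24.80 sin 27.4° = 11.41 m/s.
Vertical motion (up positive, ground at y = 0): 4.905 t² − (11.41) t − 48.7 = 0, so t = (11.41 + √(11.41² + 2·9.81·48.7)) / 9.81 = (11.41 + 32.95) / 9.81 = 4.522 s.
Vertical velocity at impact: v_y = v_y0 − g t = 11.41 − 9.81 × 4.522 = −32.95 m/s.
Speed: |v| = √(vₓ² + v_y²) = √(22.02² + 32.95²) = 39.63 m/s.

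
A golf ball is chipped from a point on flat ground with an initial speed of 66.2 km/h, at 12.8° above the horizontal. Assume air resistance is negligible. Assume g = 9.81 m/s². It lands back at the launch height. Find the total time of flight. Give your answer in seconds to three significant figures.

0.831 s

Convert: 66.2 km/h = 66.2/3.6 = 18.39 m/s.
vₓ = 18.39 cos 12.8° = 17.93 m/s; v_y0 = 18.39 sin 12.8° = 4.074 m/s.
It returns to y = 0 when t = 2 v_y0 / g = 2(4.074)/9.81 = 0.8306 s.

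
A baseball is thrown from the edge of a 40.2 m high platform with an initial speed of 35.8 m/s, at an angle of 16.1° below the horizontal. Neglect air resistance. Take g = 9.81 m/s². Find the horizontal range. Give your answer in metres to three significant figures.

vₓ = 35.80 cos 16.1° = 34.40 m/s; v_y0 = −9.928 m/s (downward).
Vertical motion (up positive, ground at y = 0): 4.905 t² − (−9.928) t − 40.2 = 0, so t = (−9.928 + √(9.928² + 2·9.81·40.2)) / 9.81 = (−9.928 + 29.79) / 9.81 = 2.024 s.
Horizontal distance: R = vₓ t = 34.40 × 2.024 = 69.63 m.

69.6 m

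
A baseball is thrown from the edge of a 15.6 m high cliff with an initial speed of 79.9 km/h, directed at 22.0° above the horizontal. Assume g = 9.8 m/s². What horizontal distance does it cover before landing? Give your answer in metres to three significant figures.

Convert: 79.9 km/h = 79.9/3.6 = 22.19 m/s.
Components: vₓ = 22.19 cos 22.0° = 20.58 m/s, v_y0 = 22.19 sin 22.0° = 8.314 m/s.
With up positive and y = 0 at the ground: y(t) = 15.6 + (8.314) t − 4.900 t². Setting y = 0 and taking the positive root: t = [8.314 + √(8.314² + 2·9.80·15.6)] / 9.80 = (8.314 + 19.36) / 9.80 = 2.824 s.
Horizontal distance: R = vₓ t = 20.58 × 2.824 = 58.12 m.

58.1 m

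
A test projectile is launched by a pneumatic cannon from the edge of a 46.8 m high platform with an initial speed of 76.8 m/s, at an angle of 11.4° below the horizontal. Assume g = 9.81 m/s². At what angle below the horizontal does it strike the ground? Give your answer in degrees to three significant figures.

Horizontal component vₓ = 76.80 cos 11.4° = 75.28 m/s; vertical v_y0 = −15.18 m/s (downward).
The projectile lands when y = 46.8 + (−15.18) t − ½·9.81·t² = 0. Positive root: t = (−15.18 + √(15.18² + 2·9.81·46.8)) / 9.81 = (−15.18 + 33.89) / 9.81 = 1.907 s.
At impact: v_y = v_y0 − g t = −33.89 m/s; vₓ = 75.28 m/s.
Angle below horizontal: arctan(|v_y|/vₓ) = arctan(33.89/75.28) = 24.24°.

24.2°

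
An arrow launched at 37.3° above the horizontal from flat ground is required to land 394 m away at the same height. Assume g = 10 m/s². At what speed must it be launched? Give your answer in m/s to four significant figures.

63.93 m/s

On level ground R = v₀² sin 2θ / g ⇒ v₀ = √(gR / sin 2θ).
v₀ = √(10.0 × 394 / sin 74.60°) = √(3940 / 0.9641) = √4086.7 = 63.93 m/s.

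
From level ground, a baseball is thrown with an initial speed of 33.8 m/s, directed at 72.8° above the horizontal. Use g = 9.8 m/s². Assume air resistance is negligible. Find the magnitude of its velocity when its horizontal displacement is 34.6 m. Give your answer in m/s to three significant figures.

10.1 m/s

Components: vₓ = 33.80 cos 72.8° = 9.995 m/s, v_y0 = 33.80 sin 72.8° = 32.29 m/s.
Time to reach x = 34.6 m: t = x/vₓ = 34.6/9.995 = 3.462 s.
Vertical velocity there: v_y = v_y0 − g t = 32.29 − 9.80 × 3.462 = −1.637 m/s.
Speed: √(vₓ² + v_y²) = √(9.995² + 1.637²) = 10.13 m/s.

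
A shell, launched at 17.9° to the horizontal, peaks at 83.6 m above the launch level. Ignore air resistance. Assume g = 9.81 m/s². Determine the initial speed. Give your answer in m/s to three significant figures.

132 m/s

At the peak v_y = 0, so v_y0 = √(2gH) = √(2 × 9.81 × 83.6) = 40.50 m/s.
v_y0 = v₀ sin θ ⇒ v₀ = 40.50 / sin 17.9° = 131.8 m/s.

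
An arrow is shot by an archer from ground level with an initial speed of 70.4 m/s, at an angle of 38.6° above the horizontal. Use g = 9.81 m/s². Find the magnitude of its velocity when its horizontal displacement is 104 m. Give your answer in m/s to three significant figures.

60.6 m/s

vₓ = 70.40 cos 38.6° = 55.02 m/s; v_y0 = 70.40 sin 38.6° = 43.92 m/s.
x = vₓ t ⇒ t = 104/55.02 = 1.890 s.
Vertical velocity there: v_y = v_y0 − g t = 43.92 − 9.81 × 1.890 = 25.38 m/s.
Speed: √(vₓ² + v_y²) = √(55.02² + 25.38²) = 60.59 m/s.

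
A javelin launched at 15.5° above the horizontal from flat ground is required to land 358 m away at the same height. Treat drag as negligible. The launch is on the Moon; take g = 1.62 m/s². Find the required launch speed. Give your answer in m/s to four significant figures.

On level ground R = v₀² sin 2θ / g ⇒ v₀ = √(gR / sin 2θ).
v₀ = √(1.62 × 358 / sin 31.00°) = √(580.0 / 0.5150) = √1126.1 = 33.56 m/s.

33.56 m/s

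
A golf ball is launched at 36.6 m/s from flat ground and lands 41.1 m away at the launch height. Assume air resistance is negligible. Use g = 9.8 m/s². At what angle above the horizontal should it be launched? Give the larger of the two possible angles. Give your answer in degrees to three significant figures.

Level-ground range R = v₀² sin(2θ)/g ⇒ sin(2θ) = gR/v₀² = 9.80 × 41.1 / 36.6² = 0.3007.
2θ = 17.50° or 180° − 17.50° = 162.5°, so θ = 8.749° or 81.25°.
The larger angle is 81.25°.

81.3°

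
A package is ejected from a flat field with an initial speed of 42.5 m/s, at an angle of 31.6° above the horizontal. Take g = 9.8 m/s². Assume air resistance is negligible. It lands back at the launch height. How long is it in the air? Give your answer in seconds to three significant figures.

vₓ = 42.50 cos 31.6° = 36.20 m/s; v_y0 = 42.50 sin 31.6° = 22.27 m/s.
Time of flight on level ground: T = 2 v_y0 / g = 2 × 22.27 / 9.80 = 4.545 s.

4.54 s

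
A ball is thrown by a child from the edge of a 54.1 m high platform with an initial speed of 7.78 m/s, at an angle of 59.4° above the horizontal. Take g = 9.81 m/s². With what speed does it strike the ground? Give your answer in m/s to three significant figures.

Horizontal component vₓ = 7.780 cos 59.4° = 3.960 m/s; vertical v_y0 = 7.780 sin 59.4° = 6.697 m/s.
With up positive and y = 0 at the ground: y(t) = 54.1 + (6.697) t − 4.905 t². Setting y = 0 and taking the positive root: t = [6.697 + √(6.697² + 2·9.81·54.1)] / 9.81 = (6.697 + 33.26) / 9.81 = 4.073 s.
Vertical velocity at impact: v_y = v_y0 − g t = 6.697 − 9.81 × 4.073 = −33.26 m/s.
Speed: |v| = √(vₓ² + v_y²) = √(3.960² + 33.26²) = 33.50 m/s.

33.5 m/s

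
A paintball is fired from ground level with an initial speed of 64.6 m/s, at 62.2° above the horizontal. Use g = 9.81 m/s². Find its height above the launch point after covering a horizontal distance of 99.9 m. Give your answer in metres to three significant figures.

Horizontal component vₓ = 64.60 cos 62.2° = 30.13 m/s; vertical v_y0 = 64.60 sin 62.2° = 57.14 m/s.
x = vₓ t ⇒ t = 99.9/30.13 = 3.316 s.
Height: y = v_y0 t − ½ g t² = 57.14 × 3.316 − 4.905 × 3.316² = 189.5 − 53.93 = 135.5 m.

136 m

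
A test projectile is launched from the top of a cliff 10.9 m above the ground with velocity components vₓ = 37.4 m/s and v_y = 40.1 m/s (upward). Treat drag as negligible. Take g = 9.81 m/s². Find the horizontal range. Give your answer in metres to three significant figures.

316 m

With up positive and y = 0 at the ground: y(t) = 10.9 + (40.10) t − 4.905 t². Setting y = 0 and taking the positive root: t = [40.10 + √(40.10² + 2·9.81·10.9)] / 9.81 = (40.10 + 42.68) / 9.81 = 8.439 s.
Horizontal distance: R = vₓ t = 37.40 × 8.439 = 315.6 m.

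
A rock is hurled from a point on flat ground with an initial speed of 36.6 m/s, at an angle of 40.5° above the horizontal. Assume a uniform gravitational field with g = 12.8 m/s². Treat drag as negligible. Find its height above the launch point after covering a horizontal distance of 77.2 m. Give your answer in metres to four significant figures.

Components: vₓ = 36.60 cos 40.5° = 27.83 m/s, v_y0 = 36.60 sin 40.5° = 23.77 m/s.
Time to reach x = 77.2 m: t = x/vₓ = 77.2/27.83 = 2.774 s.
Height: y = v_y0 t − ½ g t² = 23.77 × 2.774 − 6.400 × 2.774² = 65.94 − 49.24 = 16.69 m.

16.69 m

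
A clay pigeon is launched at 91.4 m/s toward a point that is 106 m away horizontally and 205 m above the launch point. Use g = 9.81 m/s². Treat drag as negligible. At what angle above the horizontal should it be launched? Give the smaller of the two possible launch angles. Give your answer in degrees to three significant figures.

Trajectory: y = x tanθ − g x² (1 + tan²θ)/(2v₀²). With x = 106, y = 205, v₀ = 91.4, g = 9.81:
6.597 tan²θ − 106 tanθ + (211.6) = 0.
tanθ = [106 ± √(106² − 4 × 6.597 × (211.6))] / (2 × 6.597) = (106 ± 75.18) / 13.19, giving tanθ = 2.336 or 13.73.
θ = 66.82° or 85.83°; the smaller is 66.82°.

66.8°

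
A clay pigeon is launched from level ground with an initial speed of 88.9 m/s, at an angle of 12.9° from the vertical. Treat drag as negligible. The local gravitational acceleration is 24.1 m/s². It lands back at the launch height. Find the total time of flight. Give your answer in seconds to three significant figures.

Resolve: vₓ = 88.90 sin 12.9° = 19.85 m/s and v_y0 = 88.90 cos 12.9° = 86.66 m/s.
It returns to y = 0 when t = 2 v_y0 / g = 2(86.66)/24.1 = 7.191 s.

7.19 s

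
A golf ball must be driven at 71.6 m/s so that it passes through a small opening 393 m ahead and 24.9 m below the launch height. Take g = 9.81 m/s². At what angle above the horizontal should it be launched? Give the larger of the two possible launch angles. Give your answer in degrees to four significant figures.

Trajectory: y = x tanθ − g x² (1 + tan²θ)/(2v₀²). With x = 393, y = −24.9, v₀ = 71.6, g = 9.81:
147.8 tan²θ − 393 tanθ + (122.9) = 0.
tanθ = [393 ± √(393² − 4 × 147.8 × (122.9))] / (2 × 147.8) = (393 ± 286.0) / 295.5, giving tanθ = 0.3619 or 2.298.
θ = 19.90° or 66.48°; the larger is 66.48°.

66.48°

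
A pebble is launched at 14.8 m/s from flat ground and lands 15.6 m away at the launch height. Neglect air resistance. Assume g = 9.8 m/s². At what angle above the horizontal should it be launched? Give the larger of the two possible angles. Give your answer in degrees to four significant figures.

67.87°

R = v₀² sin 2θ / g gives sin 2θ = gR/v₀² = 9.80·15.6/14.8² = 0.6980.
2θ = 44.26° or 180° − 44.26° = 135.7°, so θ = 22.13° or 67.87°.
The larger angle is 67.87°.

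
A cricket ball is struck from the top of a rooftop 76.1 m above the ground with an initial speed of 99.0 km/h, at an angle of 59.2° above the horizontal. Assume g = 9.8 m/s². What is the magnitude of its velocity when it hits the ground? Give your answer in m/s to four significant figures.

Convert: 99.0 km/h = 99.0/3.6 = 27.50 m/s.
Resolve: vₓ = 27.50 cos 59.2° = 14.08 m/s and v_y0 = 27.50 sin 59.2° = 23.62 m/s.
With up positive and y = 0 at the ground: y(t) = 76.1 + (23.62) t − 4.900 t². Setting y = 0 and taking the positive root: t = [23.62 + √(23.62² + 2·9.80·76.1)] / 9.80 = (23.62 + 45.27) / 9.80 = 7.030 s.
Vertical velocity at impact: v_y = v_y0 − g t = 23.62 − 9.80 × 7.030 = −45.27 m/s.
Speed: |v| = √(vₓ² + v_y²) = √(14.08² + 45.27²) = 47.41 m/s.

47.41 m/s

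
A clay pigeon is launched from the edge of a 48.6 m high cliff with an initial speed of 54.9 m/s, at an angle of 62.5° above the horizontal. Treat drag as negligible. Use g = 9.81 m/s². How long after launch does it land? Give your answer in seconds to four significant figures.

vₓ = 54.90 cos 62.5° = 25.35 m/s; v_y0 = 54.90 sin 62.5° = 48.70 m/s.
With up positive and y = 0 at the ground: y(t) = 48.6 + (48.70) t − 4.905 t². Setting y = 0 and taking the positive root: t = [48.70 + √(48.70² + 2·9.81·48.6)] / 9.81 = (48.70 + 57.66) / 9.81 = 10.84 s.

10.84 s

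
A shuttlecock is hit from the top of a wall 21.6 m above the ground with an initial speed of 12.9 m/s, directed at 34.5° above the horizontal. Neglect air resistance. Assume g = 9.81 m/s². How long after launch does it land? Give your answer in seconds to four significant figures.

2.972 s

vₓ = 12.90 cos 34.5° = 10.63 m/s; v_y0 = 12.90 sin 34.5° = 7.307 m/s.
The projectile lands when y = 21.6 + (7.307) t − ½·9.81·t² = 0. Positive root: t = (7.307 + √(7.307² + 2·9.81·21.6)) / 9.81 = (7.307 + 21.84) / 9.81 = 2.972 s.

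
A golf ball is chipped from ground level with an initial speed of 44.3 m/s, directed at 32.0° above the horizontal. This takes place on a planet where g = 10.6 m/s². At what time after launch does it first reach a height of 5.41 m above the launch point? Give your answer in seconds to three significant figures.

0.244 s

Resolve: vₓ = 44.30 cos 32.0° = 37.57 m/s and v_y0 = 44.30 sin 32.0° = 23.48 m/s.
Height y(t) = 23.48 t − 5.300 t² = 5.41 gives 5.300 t² − 23.48 t + 5.41 = 0.
t = [23.48 ± √(23.48² − 2·10.6·5.41)] / 10.6 = (23.48 ± 20.89) / 10.6, so t = 0.2439 s or t = 4.185 s.
The first (ascending) time is 0.2439 s.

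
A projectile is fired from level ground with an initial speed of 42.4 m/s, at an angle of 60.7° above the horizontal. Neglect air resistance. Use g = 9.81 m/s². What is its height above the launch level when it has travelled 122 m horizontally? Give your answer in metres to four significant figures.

Resolve: vₓ = 42.40 cos 60.7° = 20.75 m/s and v_y0 = 42.40 sin 60.7° = 36.98 m/s.
x = vₓ t ⇒ t = 122/20.75 = 5.880 s.
Height: y = v_y0 t − ½ g t² = 36.98 × 5.880 − 4.905 × 5.880² = 217.4 − 169.6 = 47.84 m.

47.84 m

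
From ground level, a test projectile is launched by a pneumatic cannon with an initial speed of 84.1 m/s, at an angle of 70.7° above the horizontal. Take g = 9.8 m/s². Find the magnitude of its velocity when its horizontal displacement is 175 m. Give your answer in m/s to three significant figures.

32.9 m/s

Resolve: vₓ = 84.10 cos 70.7° = 27.80 m/s and v_y0 = 84.10 sin 70.7° = 79.37 m/s.
Time to reach x = 175 m: t = x/vₓ = 175/27.80 = 6.296 s.
Vertical velocity there: v_y = v_y0 − g t = 79.37 − 9.80 × 6.296 = 17.67 m/s.
Speed: √(vₓ² + v_y²) = √(27.80² + 17.67²) = 32.94 m/s.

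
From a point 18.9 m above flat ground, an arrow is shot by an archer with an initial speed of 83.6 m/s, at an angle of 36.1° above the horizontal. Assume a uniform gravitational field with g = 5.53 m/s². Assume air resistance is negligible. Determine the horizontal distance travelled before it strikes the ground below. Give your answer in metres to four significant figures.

1229 m

Components: vₓ = 83.60 cos 36.1° = 67.55 m/s, v_y0 = 83.60 sin 36.1° = 49.26 m/s.
Vertical motion (up positive, ground at y = 0): 2.765 t² − (49.26) t − 18.9 = 0, so t = (49.26 + √(49.26² + 2·5.53·18.9)) / 5.53 = (49.26 + 51.33) / 5.53 = 18.19 s.
Horizontal distance: R = vₓ t = 67.55 × 18.19 = 1229 m.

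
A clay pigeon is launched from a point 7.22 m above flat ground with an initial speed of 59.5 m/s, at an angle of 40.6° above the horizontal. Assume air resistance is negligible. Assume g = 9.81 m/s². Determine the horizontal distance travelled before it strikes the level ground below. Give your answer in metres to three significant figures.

365 m

Resolve: vₓ = 59.50 cos 40.6° = 45.18 m/s and v_y0 = 59.50 sin 40.6° = 38.72 m/s.
Vertical motion (up positive, ground at y = 0): 4.905 t² − (38.72) t − 7.22 = 0, so t = (38.72 + √(38.72² + 2·9.81·7.22)) / 9.81 = (38.72 + 40.51) / 9.81 = 8.076 s.
Horizontal distance: R = vₓ t = 45.18 × 8.076 = 364.9 m.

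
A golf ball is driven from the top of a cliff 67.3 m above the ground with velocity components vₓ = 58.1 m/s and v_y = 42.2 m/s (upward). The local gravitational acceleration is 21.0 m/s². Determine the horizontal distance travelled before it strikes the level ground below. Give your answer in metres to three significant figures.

305 m

Vertical motion (up positive, ground at y = 0): 10.50 t² − (42.20) t − 67.3 = 0, so t = (42.20 + √(42.20² + 2·21.0·67.3)) / 21.0 = (42.20 + 67.88) / 21.0 = 5.242 s.
Horizontal distance: R = vₓ t = 58.10 × 5.242 = 304.5 m.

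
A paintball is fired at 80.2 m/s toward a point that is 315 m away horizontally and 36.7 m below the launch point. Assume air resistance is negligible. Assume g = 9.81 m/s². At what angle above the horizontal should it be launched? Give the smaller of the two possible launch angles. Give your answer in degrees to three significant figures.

7.27°

Trajectory: y = x tanθ − g x² (1 + tan²θ)/(2v₀²). With x = 315, y = −36.7, v₀ = 80.2, g = 9.81:
75.67 tan²θ − 315 tanθ + (38.97) = 0.
tanθ = [315 ± √(315² − 4 × 75.67 × (38.97))] / (2 × 75.67) = (315 ± 295.7) / 151.3, giving tanθ = 0.1276 or 4.035.
θ = 7.273° or 76.08°; the smaller is 7.273°.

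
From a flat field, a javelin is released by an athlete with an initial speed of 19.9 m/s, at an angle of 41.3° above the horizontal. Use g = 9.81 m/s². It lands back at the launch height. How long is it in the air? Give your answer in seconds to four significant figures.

Resolve: vₓ = 19.90 cos 41.3° = 14.95 m/s and v_y0 = 19.90 sin 41.3° = 13.13 m/s.
Landing at launch height ⇒ T = 2 v_y0 / g = 2 × 13.13 / 9.81 = 2.678 s.

2.678 s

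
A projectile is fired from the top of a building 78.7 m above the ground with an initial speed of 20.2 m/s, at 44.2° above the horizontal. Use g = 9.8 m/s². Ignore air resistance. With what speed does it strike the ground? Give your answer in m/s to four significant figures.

44.17 m/s

Horizontal component vₓ = 20.20 cos 44.2° = 14.48 m/s; vertical v_y0 = 20.20 sin 44.2° = 14.08 m/s.
The projectile lands when y = 78.7 + (14.08) t − ½·9.80·t² = 0. Positive root: t = (14.08 + √(14.08² + 2·9.80·78.7)) / 9.80 = (14.08 + 41.72) / 9.80 = 5.695 s.
Vertical velocity at impact: v_y = v_y0 − g t = 14.08 − 9.80 × 5.695 = −41.72 m/s.
Speed: |v| = √(vₓ² + v_y²) = √(14.48² + 41.72²) = 44.17 m/s.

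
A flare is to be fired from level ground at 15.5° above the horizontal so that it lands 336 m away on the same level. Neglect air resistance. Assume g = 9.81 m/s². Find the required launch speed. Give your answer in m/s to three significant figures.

80.0 m/s

Level-ground range: R = v₀² sin(2θ)/g, so v₀ = √(gR / sin 2θ).
v₀ = √(9.81 × 336 / sin 31.00°) = √(3296 / 0.5150) = √6399.8 = 80.00 m/s.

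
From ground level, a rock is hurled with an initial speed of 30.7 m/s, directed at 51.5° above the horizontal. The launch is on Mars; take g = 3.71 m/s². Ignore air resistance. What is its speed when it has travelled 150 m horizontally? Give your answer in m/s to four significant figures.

19.78 m/s

Resolve: vₓ = 30.70 cos 51.5° = 19.11 m/s and v_y0 = 30.70 sin 51.5° = 24.03 m/s.
At x = 150 m, t = x/vₓ = 150/19.11 = 7.849 s.
Vertical velocity there: v_y = v_y0 − g t = 24.03 − 3.71 × 7.849 = −5.093 m/s.
Speed: √(vₓ² + v_y²) = √(19.11² + 5.093²) = 19.78 m/s.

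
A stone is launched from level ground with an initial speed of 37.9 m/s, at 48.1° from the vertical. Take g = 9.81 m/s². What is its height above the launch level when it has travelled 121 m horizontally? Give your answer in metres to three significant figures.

18.3 m

Components: vₓ = 37.90 sin 48.1° = 28.21 m/s, v_y0 = 37.90 cos 48.1° = 25.31 m/s.
At x = 121 m, t = x/vₓ = 121/28.21 = 4.289 s.
Height: y = v_y0 t − ½ g t² = 25.31 × 4.289 − 4.905 × 4.289² = 108.6 − 90.24 = 18.32 m.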